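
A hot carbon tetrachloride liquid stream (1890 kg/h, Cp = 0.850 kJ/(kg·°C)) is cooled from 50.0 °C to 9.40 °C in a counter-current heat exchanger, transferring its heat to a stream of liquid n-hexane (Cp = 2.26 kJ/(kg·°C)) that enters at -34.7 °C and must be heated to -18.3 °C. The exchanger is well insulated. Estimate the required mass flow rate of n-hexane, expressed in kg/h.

ṁ_c = 1760 kg/h

Heat released by hot stream: Q = 1890 × 0.850 × (50.0 − 9.40) = 65224 kJ/h
Energy balance on cold side (adiabatic exchanger): Q = ṁ_c·Cp_c·(T_c,out − T_c,in)
ṁ_c = 65224 / [2.26 × (-18.3 − -34.7)] = 1759.8 kg/h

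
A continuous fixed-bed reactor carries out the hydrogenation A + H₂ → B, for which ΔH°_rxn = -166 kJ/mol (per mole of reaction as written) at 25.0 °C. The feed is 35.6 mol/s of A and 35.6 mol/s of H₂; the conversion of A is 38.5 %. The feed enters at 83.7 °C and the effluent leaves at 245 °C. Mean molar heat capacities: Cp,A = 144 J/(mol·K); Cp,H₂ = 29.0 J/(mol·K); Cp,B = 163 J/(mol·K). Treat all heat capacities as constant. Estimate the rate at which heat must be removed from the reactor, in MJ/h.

Extent of reaction ξ = 0.385 × 35.6 = 13.706 mol/s
Reaction term: ξ·ΔH°_rxn = 13.706 × -166 = -2275.2 kJ/s
Sensible, feed 83.7→25 °C: -361.52 kJ/s
Outlet flows (mol/s): A 21.894, H₂ 21.894, B 13.706
Sensible, products 25→245 °C: 1324.8 kJ/s
Q = ΔH = -1311.9 kJ/s = -1311.9 kW
Heat removed = 4723 MJ/h

Q_out = 4720 MJ/h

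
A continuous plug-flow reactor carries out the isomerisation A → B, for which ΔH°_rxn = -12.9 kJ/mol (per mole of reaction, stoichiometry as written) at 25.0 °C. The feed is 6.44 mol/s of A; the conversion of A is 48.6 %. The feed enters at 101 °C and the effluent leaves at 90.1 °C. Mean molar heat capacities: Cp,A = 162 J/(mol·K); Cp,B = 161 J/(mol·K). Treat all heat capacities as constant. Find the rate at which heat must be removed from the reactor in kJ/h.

Extent of reaction ξ = 0.486 × 6.44 = 3.1298 mol/s
Reaction term: ξ·ΔH°_rxn = 3.1298 × -12.9 = -40.375 kJ/s
Sensible, feed 101→25 °C: -79.289 kJ/s
Outlet flows (mol/s): A 3.3102, B 3.1298
Sensible, products 25→90.1 °C: 67.714 kJ/s
Q = ΔH = -51.95 kJ/s = -51.95 kW
Heat removed = 187020 kJ/h

Q_out = 187000 kJ/h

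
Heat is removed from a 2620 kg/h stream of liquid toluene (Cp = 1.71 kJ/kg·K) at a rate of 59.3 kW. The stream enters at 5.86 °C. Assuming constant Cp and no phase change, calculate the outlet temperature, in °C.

T_out = -41.8 °C

Q = 59.3 kW = 213480 kJ/h
ΔT = Q/(ṁ·Cp) = 213480/(2620×1.71) = 47.65 K
T_out = 5.86 − 47.65 = -41.79 °C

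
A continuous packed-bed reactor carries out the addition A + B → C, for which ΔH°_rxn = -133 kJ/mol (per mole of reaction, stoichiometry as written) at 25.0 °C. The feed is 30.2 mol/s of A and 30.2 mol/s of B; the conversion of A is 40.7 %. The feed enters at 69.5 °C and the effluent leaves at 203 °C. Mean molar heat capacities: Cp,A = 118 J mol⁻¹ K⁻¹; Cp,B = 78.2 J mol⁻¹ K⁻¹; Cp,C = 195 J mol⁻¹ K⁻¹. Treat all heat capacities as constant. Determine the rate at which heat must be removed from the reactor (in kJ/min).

Q_out = 50800 kJ/min

Extent of reaction ξ = 0.407 × 30.2 = 12.291 mol/s
Reaction term: ξ·ΔH°_rxn = 12.291 × -133 = -1634.8 kJ/s
Sensible, feed 69.5→25 °C: -263.67 kJ/s
Outlet flows (mol/s): A 17.909, B 17.909, C 12.291
Sensible, products 25→203 °C: 1052.1 kJ/s
Q = ΔH = -846.36 kJ/s = -846.36 kW
Heat removed = 50782 kJ/min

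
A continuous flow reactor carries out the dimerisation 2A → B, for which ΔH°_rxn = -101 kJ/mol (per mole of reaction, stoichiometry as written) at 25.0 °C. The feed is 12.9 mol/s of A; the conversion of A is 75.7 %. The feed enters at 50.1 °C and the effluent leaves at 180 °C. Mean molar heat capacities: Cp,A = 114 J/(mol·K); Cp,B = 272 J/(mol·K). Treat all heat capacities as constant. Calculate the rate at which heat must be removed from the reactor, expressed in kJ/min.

Extent of reaction ξ = 0.757 × 12.9 / 2 = 4.8826 mol/s
Reaction term: ξ·ΔH°_rxn = 4.8826 × -101 = -493.15 kJ/s
Sensible, feed 50.1→25 °C: -36.912 kJ/s
Outlet flows (mol/s): A 3.1347, B 4.8826
Sensible, products 25→180 °C: 261.24 kJ/s
Q = ΔH = -268.82 kJ/s = -268.82 kW
Heat removed = 16129 kJ/min

Q_out = 16100 kJ/min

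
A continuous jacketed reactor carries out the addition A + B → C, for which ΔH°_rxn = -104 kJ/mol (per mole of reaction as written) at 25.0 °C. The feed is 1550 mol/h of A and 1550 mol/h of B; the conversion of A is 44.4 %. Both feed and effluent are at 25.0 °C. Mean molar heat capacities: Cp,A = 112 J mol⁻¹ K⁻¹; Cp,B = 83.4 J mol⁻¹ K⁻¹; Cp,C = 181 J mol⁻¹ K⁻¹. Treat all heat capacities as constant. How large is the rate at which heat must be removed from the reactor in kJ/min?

Extent of reaction ξ = 0.444 × 1550 = 688.2 mol/h
Reaction term: ξ·ΔH°_rxn = 688.2 × -104 = -71573 kJ/h
Q = ΔH = -71573 kJ/h = -19.881 kW
Heat removed = 1192.9 kJ/min

Q_out = 1190 kJ/min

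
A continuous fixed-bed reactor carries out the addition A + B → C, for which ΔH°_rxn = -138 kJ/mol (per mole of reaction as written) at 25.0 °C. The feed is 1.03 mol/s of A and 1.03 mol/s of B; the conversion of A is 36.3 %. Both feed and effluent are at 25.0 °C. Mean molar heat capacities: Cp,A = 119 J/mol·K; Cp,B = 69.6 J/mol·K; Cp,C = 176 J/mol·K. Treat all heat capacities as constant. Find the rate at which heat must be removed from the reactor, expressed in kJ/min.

Extent of reaction ξ = 0.363 × 1.03 = 0.37389 mol/s
Reaction term: ξ·ΔH°_rxn = 0.37389 × -138 = -51.597 kJ/s
Q = ΔH = -51.597 kJ/s = -51.597 kW
Heat removed = 3095.8 kJ/min

Q_out = 3100 kJ/min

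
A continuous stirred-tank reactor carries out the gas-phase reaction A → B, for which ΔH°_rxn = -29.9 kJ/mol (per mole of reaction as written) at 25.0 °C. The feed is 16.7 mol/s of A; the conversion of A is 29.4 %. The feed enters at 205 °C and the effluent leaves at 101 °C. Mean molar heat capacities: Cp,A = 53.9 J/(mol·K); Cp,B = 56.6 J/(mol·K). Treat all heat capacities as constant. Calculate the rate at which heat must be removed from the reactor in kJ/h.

Extent of reaction ξ = 0.294 × 16.7 = 4.9098 mol/s
Reaction term: ξ·ΔH°_rxn = 4.9098 × -29.9 = -146.8 kJ/s
Sensible, feed 205→25 °C: -162.02 kJ/s
Outlet flows (mol/s): A 11.79, B 4.9098
Sensible, products 25→101 °C: 69.417 kJ/s
Q = ΔH = -239.41 kJ/s = -239.41 kW
Heat removed = 861870 kJ/h

Q_out = 862000 kJ/h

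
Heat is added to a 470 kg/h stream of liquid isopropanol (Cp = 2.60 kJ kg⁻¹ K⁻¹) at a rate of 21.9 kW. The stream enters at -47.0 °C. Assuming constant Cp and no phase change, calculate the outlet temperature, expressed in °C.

T_out = 17.5 °C

Q = 21.9 kW = 78840 kJ/h
ΔT = Q/(ṁ·Cp) = 78840/(470×2.60) = 64.517 K
T_out = -47.0 + 64.517 = 17.517 °C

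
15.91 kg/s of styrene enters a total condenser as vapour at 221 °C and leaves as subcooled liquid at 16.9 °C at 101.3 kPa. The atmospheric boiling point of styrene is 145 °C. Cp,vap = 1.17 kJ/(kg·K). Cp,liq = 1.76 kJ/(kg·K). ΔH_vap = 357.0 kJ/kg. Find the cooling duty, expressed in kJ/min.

vapour 221→145 °C: -88.92 kJ/kg
condensation at 145 °C: -357 kJ/kg
liquid 145→16.9 °C: -225.46 kJ/kg
Δh = -88.92 + -357 + -225.46 = -671.38 kJ/kg
Q = ṁ·Δh = 15.91 kg/s × -671.38 kJ/kg = -10682 kJ/s
|Q| = 10682 kW = 640900 kJ/min

Q_c = 641000 kJ/min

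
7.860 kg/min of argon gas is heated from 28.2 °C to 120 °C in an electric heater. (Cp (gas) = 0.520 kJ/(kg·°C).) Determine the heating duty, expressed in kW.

Q = ṁ·Cp·ΔT = 7.860 × 0.520 × (120 − 28.2) = 375.2 kJ/min
Converting: 375.2 / 60 s = 6.2534 kW

Q = 6.25 kW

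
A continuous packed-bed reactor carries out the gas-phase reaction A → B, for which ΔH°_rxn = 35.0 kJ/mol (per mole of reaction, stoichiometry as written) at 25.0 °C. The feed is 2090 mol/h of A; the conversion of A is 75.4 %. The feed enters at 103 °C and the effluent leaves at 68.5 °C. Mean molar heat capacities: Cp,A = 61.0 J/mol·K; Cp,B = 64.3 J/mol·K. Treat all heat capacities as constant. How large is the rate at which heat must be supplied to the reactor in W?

Q_in = 14200 W

Extent of reaction ξ = 0.754 × 2090 = 1575.9 mol/h
Reaction term: ξ·ΔH°_rxn = 1575.9 × 35.0 = 55155 kJ/h
Sensible, feed 103→25 °C: -9944.2 kJ/h
Outlet flows (mol/h): A 514.14, B 1575.9
Sensible, products 25→68.5 °C: 5772 kJ/h
Q = ΔH = 50983 kJ/h = 14.162 kW
Heat supplied = 14162 W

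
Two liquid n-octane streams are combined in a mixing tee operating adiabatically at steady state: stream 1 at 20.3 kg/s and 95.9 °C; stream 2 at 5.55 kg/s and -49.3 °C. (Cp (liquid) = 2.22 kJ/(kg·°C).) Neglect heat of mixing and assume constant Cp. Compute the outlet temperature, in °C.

T_out = 64.7 °C

No heat crosses the boundary, so H_out = H_in.
Σ ṁᵢCp,ᵢTᵢ = 20.3×2.22×95.9 + 5.55×2.22×-49.3 = 3714.4
Σ ṁᵢCp,ᵢ = 20.3×2.22 + 5.55×2.22 = 57.387
T_out = 3714.4 / 57.387 = 64.726 °C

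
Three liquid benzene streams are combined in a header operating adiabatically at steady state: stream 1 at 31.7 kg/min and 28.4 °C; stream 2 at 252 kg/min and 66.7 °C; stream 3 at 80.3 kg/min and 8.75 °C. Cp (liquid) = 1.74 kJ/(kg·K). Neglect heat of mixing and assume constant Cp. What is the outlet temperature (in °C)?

No heat crosses the boundary, so H_out = H_in.
T_out = Σ ṁᵢCp,ᵢTᵢ / Σ ṁᵢCp,ᵢ
      = 32036 / 633.36 = 50.581 °C

T_out = 50.6 °C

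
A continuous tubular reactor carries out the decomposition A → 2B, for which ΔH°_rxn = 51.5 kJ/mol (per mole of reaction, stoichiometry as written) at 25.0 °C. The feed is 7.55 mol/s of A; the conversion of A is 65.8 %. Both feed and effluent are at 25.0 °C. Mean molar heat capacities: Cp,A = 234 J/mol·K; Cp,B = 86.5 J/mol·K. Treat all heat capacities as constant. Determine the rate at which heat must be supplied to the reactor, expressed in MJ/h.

Q_in = 921 MJ/h

Extent of reaction ξ = 0.658 × 7.55 = 4.9679 mol/s
Reaction term: ξ·ΔH°_rxn = 4.9679 × 51.5 = 255.85 kJ/s
Q = ΔH = 255.85 kJ/s = 255.85 kW
Heat supplied = 921.05 MJ/h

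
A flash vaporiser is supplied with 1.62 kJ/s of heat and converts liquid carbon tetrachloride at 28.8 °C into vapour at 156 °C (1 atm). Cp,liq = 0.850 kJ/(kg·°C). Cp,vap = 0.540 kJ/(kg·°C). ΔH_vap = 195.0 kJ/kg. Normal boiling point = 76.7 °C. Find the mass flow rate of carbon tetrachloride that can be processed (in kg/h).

ṁ = 20.9 kg/h

Δh = 0.850×(76.7−28.8) + 195.0 + 0.540×(156−76.7) = 278.54 kJ/kg
Q = 1.62 kJ/s = 1.62 kJ/s = 5832 kJ/h
ṁ = Q/Δh = 5832 / 278.54 = 20.938 kg/h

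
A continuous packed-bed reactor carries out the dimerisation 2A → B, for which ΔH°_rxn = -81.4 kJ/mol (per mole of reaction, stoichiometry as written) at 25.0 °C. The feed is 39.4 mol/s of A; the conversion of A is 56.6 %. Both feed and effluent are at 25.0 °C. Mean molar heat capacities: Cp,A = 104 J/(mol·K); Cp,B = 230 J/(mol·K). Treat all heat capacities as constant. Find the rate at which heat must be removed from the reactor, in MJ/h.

Q_out = 3270 MJ/h

Extent of reaction ξ = 0.566 × 39.4 / 2 = 11.15 mol/s
Reaction term: ξ·ΔH°_rxn = 11.15 × -81.4 = -907.63 kJ/s
Q = ΔH = -907.63 kJ/s = -907.63 kW
Heat removed = 3267.5 MJ/h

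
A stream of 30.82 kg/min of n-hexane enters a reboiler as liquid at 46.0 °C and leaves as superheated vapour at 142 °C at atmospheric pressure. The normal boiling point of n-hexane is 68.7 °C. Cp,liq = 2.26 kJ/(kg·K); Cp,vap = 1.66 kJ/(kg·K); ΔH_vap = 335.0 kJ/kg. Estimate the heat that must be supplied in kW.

liquid 46.0→68.7 °C: 51.302 kJ/kg
vaporisation at 68.7 °C: 335 kJ/kg
vapour 68.7→142 °C: 121.68 kJ/kg
Δh = 51.302 + 335 + 121.68 = 507.98 kJ/kg
Q = ṁ·Δh = 30.82 kg/min × 507.98 kJ/kg = 15656 kJ/min
|Q| = 260.93 kW

Q = 261 kW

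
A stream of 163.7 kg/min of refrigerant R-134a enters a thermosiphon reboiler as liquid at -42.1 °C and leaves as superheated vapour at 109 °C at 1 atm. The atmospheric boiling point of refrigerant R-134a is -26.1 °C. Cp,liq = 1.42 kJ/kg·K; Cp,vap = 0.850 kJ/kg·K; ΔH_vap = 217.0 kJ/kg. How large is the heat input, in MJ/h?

Q = 3480 MJ/h

liquid -42.1→-26.1 °C: 22.72 kJ/kg
vaporisation at -26.1 °C: 217 kJ/kg
vapour -26.1→109 °C: 114.83 kJ/kg
Δh = 22.72 + 217 + 114.83 = 354.56 kJ/kg
Q = ṁ·Δh = 163.7 kg/min × 354.56 kJ/kg = 58041 kJ/min
|Q| = 967.34 kW = 3482.4 MJ/h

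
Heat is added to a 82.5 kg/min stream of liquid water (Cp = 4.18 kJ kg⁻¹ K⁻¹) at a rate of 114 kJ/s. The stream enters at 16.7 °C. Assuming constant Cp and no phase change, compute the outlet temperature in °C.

T_out = 36.5 °C

Q = 114 kJ/s = 6840 kJ/min
ΔT = Q/(ṁ·Cp) = 6840/(82.5×4.18) = 19.835 K
T_out = 16.7 + 19.835 = 36.535 °C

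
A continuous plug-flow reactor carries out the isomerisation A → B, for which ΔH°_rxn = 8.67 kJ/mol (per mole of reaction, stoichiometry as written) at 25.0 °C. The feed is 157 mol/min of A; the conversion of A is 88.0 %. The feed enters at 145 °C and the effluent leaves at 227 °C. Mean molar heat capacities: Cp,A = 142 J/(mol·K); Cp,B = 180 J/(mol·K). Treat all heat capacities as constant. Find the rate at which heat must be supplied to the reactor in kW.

Extent of reaction ξ = 0.880 × 157 = 138.16 mol/min
Reaction term: ξ·ΔH°_rxn = 138.16 × 8.67 = 1197.8 kJ/min
Sensible, feed 145→25 °C: -2675.3 kJ/min
Outlet flows (mol/min): A 18.84, B 138.16
Sensible, products 25→227 °C: 5563.9 kJ/min
Q = ΔH = 4086.5 kJ/min = 68.108 kW
Heat supplied = 68.108 kW

Q_in = 68.1 kW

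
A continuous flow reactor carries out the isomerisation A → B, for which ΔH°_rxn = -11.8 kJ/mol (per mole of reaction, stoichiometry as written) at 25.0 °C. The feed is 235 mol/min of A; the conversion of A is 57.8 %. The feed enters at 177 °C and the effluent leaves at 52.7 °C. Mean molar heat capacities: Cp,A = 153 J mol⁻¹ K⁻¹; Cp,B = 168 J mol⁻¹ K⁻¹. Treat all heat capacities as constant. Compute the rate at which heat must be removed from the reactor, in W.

Extent of reaction ξ = 0.578 × 235 = 135.83 mol/min
Reaction term: ξ·ΔH°_rxn = 135.83 × -11.8 = -1602.8 kJ/min
Sensible, feed 177→25 °C: -5465.2 kJ/min
Outlet flows (mol/min): A 99.17, B 135.83
Sensible, products 25→52.7 °C: 1052.4 kJ/min
Q = ΔH = -6015.6 kJ/min = -100.26 kW
Heat removed = 100260 W

Q_out = 100000 W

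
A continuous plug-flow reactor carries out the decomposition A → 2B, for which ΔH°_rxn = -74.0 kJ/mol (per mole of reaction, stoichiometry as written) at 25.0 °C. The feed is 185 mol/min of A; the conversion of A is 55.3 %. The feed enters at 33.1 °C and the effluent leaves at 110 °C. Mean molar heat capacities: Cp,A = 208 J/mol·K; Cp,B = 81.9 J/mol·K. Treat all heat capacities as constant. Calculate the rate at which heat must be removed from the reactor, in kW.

Extent of reaction ξ = 0.553 × 185 = 102.31 mol/min
Reaction term: ξ·ΔH°_rxn = 102.31 × -74.0 = -7570.6 kJ/min
Sensible, feed 33.1→25 °C: -311.69 kJ/min
Outlet flows (mol/min): A 82.695, B 204.61
Sensible, products 25→110 °C: 2886.4 kJ/min
Q = ΔH = -4995.8 kJ/min = -83.264 kW
Heat removed = 83.264 kW

Q_out = 83.3 kW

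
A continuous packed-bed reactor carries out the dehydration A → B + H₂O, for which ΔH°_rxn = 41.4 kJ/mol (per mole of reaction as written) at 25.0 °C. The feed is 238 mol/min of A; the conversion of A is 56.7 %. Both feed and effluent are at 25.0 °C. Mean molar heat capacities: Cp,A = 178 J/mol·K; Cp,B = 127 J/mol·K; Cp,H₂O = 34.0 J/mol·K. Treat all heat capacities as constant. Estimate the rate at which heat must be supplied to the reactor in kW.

Extent of reaction ξ = 0.567 × 238 = 134.95 mol/min
Reaction term: ξ·ΔH°_rxn = 134.95 × 41.4 = 5586.8 kJ/min
Q = ΔH = 5586.8 kJ/min = 93.113 kW
Heat supplied = 93.113 kW

Q_in = 93.1 kW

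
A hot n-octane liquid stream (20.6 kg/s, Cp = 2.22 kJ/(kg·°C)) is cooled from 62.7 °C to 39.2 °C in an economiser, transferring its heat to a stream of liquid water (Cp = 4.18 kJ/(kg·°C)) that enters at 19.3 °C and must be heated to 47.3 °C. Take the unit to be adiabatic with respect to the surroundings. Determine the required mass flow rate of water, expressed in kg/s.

Heat released by hot stream: Q = 20.6 × 2.22 × (62.7 − 39.2) = 1074.7 kJ/s
Energy balance on cold side (adiabatic exchanger): Q = ṁ_c·Cp_c·(T_c,out − T_c,in)
ṁ_c = 1074.7 / [4.18 × (47.3 − 19.3)] = 9.1823 kg/s

ṁ_c = 9.18 kg/s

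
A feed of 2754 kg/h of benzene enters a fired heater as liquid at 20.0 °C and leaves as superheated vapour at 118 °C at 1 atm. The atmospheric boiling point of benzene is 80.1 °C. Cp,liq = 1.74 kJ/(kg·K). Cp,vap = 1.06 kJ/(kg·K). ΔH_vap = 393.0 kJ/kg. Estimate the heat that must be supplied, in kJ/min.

liquid 20.0→80.1 °C: 104.57 kJ/kg
vaporisation at 80.1 °C: 393 kJ/kg
vapour 80.1→118 °C: 40.174 kJ/kg
Δh = 104.57 + 393 + 40.174 = 537.75 kJ/kg
Q = ṁ·Δh = 2754 kg/h × 537.75 kJ/kg = 1.481e+06 kJ/h
|Q| = 411.38 kW = 24683 kJ/min

Q = 24700 kJ/min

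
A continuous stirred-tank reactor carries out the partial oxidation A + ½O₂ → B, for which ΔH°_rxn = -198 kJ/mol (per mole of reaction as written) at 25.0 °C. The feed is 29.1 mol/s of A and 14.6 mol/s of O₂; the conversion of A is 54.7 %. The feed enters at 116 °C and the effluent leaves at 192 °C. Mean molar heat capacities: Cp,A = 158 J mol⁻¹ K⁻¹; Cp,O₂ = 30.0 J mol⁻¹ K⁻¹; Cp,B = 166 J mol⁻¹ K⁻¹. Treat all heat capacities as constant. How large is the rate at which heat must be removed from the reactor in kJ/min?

Extent of reaction ξ = 0.547 × 29.1 = 15.918 mol/s
Reaction term: ξ·ΔH°_rxn = 15.918 × -198 = -3151.7 kJ/s
Sensible, feed 116→25 °C: -458.26 kJ/s
Outlet flows (mol/s): A 13.182, O₂ 6.6411, B 15.918
Sensible, products 25→192 °C: 822.37 kJ/s
Q = ΔH = -2787.6 kJ/s = -2787.6 kW
Heat removed = 167260 kJ/min

Q_out = 167000 kJ/min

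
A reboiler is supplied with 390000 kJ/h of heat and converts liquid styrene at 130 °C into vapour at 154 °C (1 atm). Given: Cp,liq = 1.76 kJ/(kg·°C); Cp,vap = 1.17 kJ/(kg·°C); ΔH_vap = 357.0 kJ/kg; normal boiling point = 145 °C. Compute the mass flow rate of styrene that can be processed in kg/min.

ṁ = 16.5 kg/min

Δh = 1.76×(145−130) + 357.0 + 1.17×(154−145) = 393.93 kJ/kg
Q = 390000 kJ/h = 108.33 kJ/s = 6500 kJ/min
ṁ = Q/Δh = 6500 / 393.93 = 16.5 kg/min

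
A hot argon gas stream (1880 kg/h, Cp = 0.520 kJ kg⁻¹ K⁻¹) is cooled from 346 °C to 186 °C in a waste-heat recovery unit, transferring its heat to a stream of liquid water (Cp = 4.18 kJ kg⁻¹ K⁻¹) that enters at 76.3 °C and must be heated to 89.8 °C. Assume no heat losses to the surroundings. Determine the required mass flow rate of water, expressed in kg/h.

Heat released by hot stream: Q = 1880 × 0.520 × (346 − 186) = 156420 kJ/h
Energy balance on cold side (adiabatic exchanger): Q = ṁ_c·Cp_c·(T_c,out − T_c,in)
ṁ_c = 156420 / [4.18 × (89.8 − 76.3)] = 2771.9 kg/h

ṁ_c = 2770 kg/h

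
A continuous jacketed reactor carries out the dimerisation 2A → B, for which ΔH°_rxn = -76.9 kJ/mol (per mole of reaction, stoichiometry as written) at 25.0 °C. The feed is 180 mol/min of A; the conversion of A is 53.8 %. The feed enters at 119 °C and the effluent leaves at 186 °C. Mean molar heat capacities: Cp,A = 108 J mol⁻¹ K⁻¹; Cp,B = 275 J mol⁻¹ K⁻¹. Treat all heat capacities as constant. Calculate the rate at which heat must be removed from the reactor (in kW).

Q_out = 32.7 kW

Extent of reaction ξ = 0.538 × 180 / 2 = 48.42 mol/min
Reaction term: ξ·ΔH°_rxn = 48.42 × -76.9 = -3723.5 kJ/min
Sensible, feed 119→25 °C: -1827.4 kJ/min
Outlet flows (mol/min): A 83.16, B 48.42
Sensible, products 25→186 °C: 3589.8 kJ/min
Q = ΔH = -1961.1 kJ/min = -32.685 kW
Heat removed = 32.685 kW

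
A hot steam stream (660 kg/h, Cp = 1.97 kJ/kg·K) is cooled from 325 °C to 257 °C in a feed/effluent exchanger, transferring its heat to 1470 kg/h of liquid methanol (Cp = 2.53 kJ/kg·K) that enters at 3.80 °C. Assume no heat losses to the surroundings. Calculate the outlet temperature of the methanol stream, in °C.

Heat released by hot stream: Q = 660 × 1.97 × (325 − 257) = 88414 kJ/h
Energy balance on cold side (adiabatic exchanger): Q = ṁ_c·Cp_c·(T_c,out − T_c,in)
T_c,out = 3.80 + 88414/(1470 × 2.53) = 27.573 °C

T_c,out = 27.6 °C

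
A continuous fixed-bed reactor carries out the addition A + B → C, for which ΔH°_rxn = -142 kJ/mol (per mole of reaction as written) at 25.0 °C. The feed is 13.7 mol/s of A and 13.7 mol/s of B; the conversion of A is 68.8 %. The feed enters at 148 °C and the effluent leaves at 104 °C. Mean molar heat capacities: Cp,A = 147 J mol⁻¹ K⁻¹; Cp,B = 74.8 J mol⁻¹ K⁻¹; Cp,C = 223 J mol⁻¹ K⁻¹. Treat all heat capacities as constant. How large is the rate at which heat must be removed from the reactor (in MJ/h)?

Q_out = 5300 MJ/h

Extent of reaction ξ = 0.688 × 13.7 = 9.4256 mol/s
Reaction term: ξ·ΔH°_rxn = 9.4256 × -142 = -1338.4 kJ/s
Sensible, feed 148→25 °C: -373.76 kJ/s
Outlet flows (mol/s): A 4.2744, B 4.2744, C 9.4256
Sensible, products 25→104 °C: 240.95 kJ/s
Q = ΔH = -1471.2 kJ/s = -1471.2 kW
Heat removed = 5296.5 MJ/h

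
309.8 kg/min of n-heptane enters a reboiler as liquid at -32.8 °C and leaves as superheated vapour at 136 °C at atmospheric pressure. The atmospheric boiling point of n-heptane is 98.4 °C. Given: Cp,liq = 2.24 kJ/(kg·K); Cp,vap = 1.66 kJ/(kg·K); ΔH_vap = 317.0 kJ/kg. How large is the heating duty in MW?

liquid -32.8→98.4 °C: 293.89 kJ/kg
vaporisation at 98.4 °C: 317 kJ/kg
vapour 98.4→136 °C: 62.416 kJ/kg
Δh = 293.89 + 317 + 62.416 = 673.3 kJ/kg
Q = ṁ·Δh = 309.8 kg/min × 673.3 kJ/kg = 208590 kJ/min
|Q| = 3476.5 kW = 3.4765 MW

Q = 3.48 MW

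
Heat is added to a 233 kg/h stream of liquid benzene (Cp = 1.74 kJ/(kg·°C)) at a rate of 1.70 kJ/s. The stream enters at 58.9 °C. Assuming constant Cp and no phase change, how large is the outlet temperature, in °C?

T_out = 74.0 °C

Q = 1.70 kJ/s = 6120 kJ/h
ΔT = Q/(ṁ·Cp) = 6120/(233×1.74) = 15.095 K
T_out = 58.9 + 15.095 = 73.995 °C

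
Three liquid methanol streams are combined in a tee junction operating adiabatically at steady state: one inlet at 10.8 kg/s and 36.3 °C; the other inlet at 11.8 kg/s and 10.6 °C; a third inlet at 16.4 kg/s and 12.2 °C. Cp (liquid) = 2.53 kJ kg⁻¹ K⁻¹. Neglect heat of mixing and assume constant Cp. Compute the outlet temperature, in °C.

No heat crosses the boundary, so H_out = H_in.
Σ ṁᵢCp,ᵢTᵢ = 10.8×2.53×36.3 + 11.8×2.53×10.6 + 16.4×2.53×12.2 = 1814.5
Σ ṁᵢCp,ᵢ = 10.8×2.53 + 11.8×2.53 + 16.4×2.53 = 98.67
T_out = 1814.5 / 98.67 = 18.39 °C

T_out = 18.4 °C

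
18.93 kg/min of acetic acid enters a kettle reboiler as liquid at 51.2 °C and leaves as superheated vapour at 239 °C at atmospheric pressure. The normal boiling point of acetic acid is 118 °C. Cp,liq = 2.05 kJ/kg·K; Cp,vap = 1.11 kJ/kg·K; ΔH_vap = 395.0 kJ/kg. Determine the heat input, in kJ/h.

Q = 757000 kJ/h

liquid 51.2→118 °C: 136.94 kJ/kg
vaporisation at 118 °C: 395 kJ/kg
vapour 118→239 °C: 134.31 kJ/kg
Δh = 136.94 + 395 + 134.31 = 666.25 kJ/kg
Q = ṁ·Δh = 18.93 kg/min × 666.25 kJ/kg = 12612 kJ/min
|Q| = 210.2 kW = 756730 kJ/h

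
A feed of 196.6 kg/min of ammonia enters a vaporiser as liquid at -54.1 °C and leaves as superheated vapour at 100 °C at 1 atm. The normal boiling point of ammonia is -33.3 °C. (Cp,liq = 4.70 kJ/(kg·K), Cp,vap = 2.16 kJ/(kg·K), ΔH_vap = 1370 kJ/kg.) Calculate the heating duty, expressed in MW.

liquid -54.1→-33.3 °C: 97.76 kJ/kg
vaporisation at -33.3 °C: 1370 kJ/kg
vapour -33.3→100 °C: 287.93 kJ/kg
Δh = 97.76 + 1370 + 287.93 = 1755.7 kJ/kg
Q = ṁ·Δh = 196.6 kg/min × 1755.7 kJ/kg = 345170 kJ/min
|Q| = 5752.8 kW = 5.7528 MW

Q = 5.75 MW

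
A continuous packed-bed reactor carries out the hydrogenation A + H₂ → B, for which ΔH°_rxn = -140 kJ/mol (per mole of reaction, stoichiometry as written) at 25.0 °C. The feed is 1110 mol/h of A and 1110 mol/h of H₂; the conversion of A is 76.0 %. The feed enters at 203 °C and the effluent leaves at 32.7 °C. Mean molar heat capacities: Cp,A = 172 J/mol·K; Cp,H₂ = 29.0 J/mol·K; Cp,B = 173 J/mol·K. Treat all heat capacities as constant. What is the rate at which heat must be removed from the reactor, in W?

Q_out = 43400 W

Extent of reaction ξ = 0.760 × 1110 = 843.6 mol/h
Reaction term: ξ·ΔH°_rxn = 843.6 × -140 = -118100 kJ/h
Sensible, feed 203→25 °C: -39714 kJ/h
Outlet flows (mol/h): A 266.4, H₂ 266.4, B 843.6
Sensible, products 25→32.7 °C: 1536.1 kJ/h
Q = ΔH = -156280 kJ/h = -43.412 kW
Heat removed = 43412 W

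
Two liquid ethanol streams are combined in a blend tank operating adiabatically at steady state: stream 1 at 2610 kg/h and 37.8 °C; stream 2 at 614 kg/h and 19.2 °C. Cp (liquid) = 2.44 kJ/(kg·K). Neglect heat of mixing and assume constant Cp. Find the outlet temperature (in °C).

T_out = 34.3 °C

Energy balance with Q = 0: Σ ṁᵢCp,ᵢ(T_out − Tᵢ) = 0
T_out = Σ ṁᵢCp,ᵢTᵢ / Σ ṁᵢCp,ᵢ
      = 269490 / 7866.6 = 34.258 °C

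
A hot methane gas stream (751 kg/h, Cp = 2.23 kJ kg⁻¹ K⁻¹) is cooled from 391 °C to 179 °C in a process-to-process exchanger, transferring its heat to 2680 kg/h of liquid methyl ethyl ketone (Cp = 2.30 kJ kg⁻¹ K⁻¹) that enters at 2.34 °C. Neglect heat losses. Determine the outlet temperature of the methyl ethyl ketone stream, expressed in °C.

Heat released by hot stream: Q = 751 × 2.23 × (391 − 179) = 355040 kJ/h
Energy balance on cold side (adiabatic exchanger): Q = ṁ_c·Cp_c·(T_c,out − T_c,in)
T_c,out = 2.34 + 355040/(2680 × 2.30) = 59.939 °C

T_c,out = 59.9 °C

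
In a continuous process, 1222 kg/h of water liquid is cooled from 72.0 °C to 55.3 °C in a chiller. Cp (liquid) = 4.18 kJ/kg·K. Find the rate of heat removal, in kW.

Q_c = 23.7 kW

Q = ṁ·Cp·ΔT = 1222 × 4.18 × (55.3 − 72.0) = -85303 kJ/h
Converting: 85303 / 3600 s = 23.695 kW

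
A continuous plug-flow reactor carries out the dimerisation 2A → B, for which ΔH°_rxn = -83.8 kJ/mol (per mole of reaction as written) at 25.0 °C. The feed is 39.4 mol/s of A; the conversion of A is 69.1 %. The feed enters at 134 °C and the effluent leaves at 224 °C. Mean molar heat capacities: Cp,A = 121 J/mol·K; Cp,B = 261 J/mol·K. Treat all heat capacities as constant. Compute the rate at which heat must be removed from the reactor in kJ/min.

Q_out = 39600 kJ/min

Extent of reaction ξ = 0.691 × 39.4 / 2 = 13.613 mol/s
Reaction term: ξ·ΔH°_rxn = 13.613 × -83.8 = -1140.7 kJ/s
Sensible, feed 134→25 °C: -519.65 kJ/s
Outlet flows (mol/s): A 12.175, B 13.613
Sensible, products 25→224 °C: 1000.2 kJ/s
Q = ΔH = -660.21 kJ/s = -660.21 kW
Heat removed = 39613 kJ/min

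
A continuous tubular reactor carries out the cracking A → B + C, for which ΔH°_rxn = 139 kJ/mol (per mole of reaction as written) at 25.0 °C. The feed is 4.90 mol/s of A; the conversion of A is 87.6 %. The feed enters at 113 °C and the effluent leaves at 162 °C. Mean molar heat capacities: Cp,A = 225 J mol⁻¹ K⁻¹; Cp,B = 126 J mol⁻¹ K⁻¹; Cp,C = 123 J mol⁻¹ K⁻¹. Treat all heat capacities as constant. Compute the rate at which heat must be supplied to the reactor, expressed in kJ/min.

Extent of reaction ξ = 0.876 × 4.90 = 4.2924 mol/s
Reaction term: ξ·ΔH°_rxn = 4.2924 × 139 = 596.64 kJ/s
Sensible, feed 113→25 °C: -97.02 kJ/s
Outlet flows (mol/s): A 0.6076, B 4.2924, C 4.2924
Sensible, products 25→162 °C: 165.16 kJ/s
Q = ΔH = 664.78 kJ/s = 664.78 kW
Heat supplied = 39887 kJ/min

Q_in = 39900 kJ/min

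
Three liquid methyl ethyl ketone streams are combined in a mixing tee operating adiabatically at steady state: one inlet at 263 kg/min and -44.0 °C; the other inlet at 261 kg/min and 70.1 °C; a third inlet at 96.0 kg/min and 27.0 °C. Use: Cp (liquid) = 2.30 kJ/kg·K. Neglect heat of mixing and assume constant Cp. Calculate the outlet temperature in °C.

T_out = 15.0 °C

Energy balance with Q = 0: Σ ṁᵢCp,ᵢ(T_out − Tᵢ) = 0
Σ ṁᵢCp,ᵢTᵢ = 263×2.30×-44.0 + 261×2.30×70.1 + 96.0×2.30×27.0 = 21427
Σ ṁᵢCp,ᵢ = 263×2.30 + 261×2.30 + 96.0×2.30 = 1426
T_out = 21427 / 1426 = 15.026 °C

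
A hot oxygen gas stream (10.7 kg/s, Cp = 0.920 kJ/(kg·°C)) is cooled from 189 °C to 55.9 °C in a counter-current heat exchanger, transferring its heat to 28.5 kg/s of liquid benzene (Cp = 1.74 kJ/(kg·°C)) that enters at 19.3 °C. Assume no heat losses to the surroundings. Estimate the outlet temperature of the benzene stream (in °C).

Heat released by hot stream: Q = 10.7 × 0.920 × (189 − 55.9) = 1310.2 kJ/s
Energy balance on cold side (adiabatic exchanger): Q = ṁ_c·Cp_c·(T_c,out − T_c,in)
T_c,out = 19.3 + 1310.2/(28.5 × 1.74) = 45.721 °C

T_c,out = 45.7 °C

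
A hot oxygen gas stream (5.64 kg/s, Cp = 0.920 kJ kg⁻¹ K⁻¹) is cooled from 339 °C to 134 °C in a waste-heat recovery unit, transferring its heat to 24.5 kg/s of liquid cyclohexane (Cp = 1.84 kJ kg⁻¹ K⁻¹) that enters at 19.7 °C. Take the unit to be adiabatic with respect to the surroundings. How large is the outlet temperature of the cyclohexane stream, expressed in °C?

T_c,out = 43.3 °C

Heat released by hot stream: Q = 5.64 × 0.920 × (339 − 134) = 1063.7 kJ/s
Energy balance on cold side (adiabatic exchanger): Q = ṁ_c·Cp_c·(T_c,out − T_c,in)
T_c,out = 19.7 + 1063.7/(24.5 × 1.84) = 43.296 °C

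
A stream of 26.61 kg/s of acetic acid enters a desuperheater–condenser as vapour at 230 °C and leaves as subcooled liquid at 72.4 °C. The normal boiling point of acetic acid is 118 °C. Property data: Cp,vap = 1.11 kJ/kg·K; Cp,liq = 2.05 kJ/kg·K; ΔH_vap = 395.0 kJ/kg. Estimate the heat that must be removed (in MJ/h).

Q_c = 58700 MJ/h

vapour 230→118 °C: -124.32 kJ/kg
condensation at 118 °C: -395 kJ/kg
liquid 118→72.4 °C: -93.48 kJ/kg
Δh = -124.32 + -395 + -93.48 = -612.8 kJ/kg
Q = ṁ·Δh = 26.61 kg/s × -612.8 kJ/kg = -16307 kJ/s
|Q| = 16307 kW = 58704 MJ/h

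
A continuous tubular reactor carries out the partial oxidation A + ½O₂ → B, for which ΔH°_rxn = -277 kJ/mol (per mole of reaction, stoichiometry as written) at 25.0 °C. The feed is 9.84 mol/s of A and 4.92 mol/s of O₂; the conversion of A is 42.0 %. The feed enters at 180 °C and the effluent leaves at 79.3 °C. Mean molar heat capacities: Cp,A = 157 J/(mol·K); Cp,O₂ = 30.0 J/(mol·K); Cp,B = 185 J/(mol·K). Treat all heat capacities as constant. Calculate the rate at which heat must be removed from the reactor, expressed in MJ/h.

Extent of reaction ξ = 0.420 × 9.84 = 4.1328 mol/s
Reaction term: ξ·ΔH°_rxn = 4.1328 × -277 = -1144.8 kJ/s
Sensible, feed 180→25 °C: -262.33 kJ/s
Outlet flows (mol/s): A 5.7072, O₂ 2.8536, B 4.1328
Sensible, products 25→79.3 °C: 94.819 kJ/s
Q = ΔH = -1312.3 kJ/s = -1312.3 kW
Heat removed = 4724.3 MJ/h

Q_out = 4720 MJ/h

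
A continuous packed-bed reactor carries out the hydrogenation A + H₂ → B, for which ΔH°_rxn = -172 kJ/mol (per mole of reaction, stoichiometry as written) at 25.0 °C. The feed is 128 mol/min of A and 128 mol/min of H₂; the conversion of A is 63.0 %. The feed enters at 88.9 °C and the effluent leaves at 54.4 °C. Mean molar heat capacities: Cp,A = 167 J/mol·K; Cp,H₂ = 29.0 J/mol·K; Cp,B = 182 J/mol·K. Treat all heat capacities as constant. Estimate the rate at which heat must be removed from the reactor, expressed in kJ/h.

Q_out = 886000 kJ/h

Extent of reaction ξ = 0.630 × 128 = 80.64 mol/min
Reaction term: ξ·ΔH°_rxn = 80.64 × -172 = -13870 kJ/min
Sensible, feed 88.9→25 °C: -1603.1 kJ/min
Outlet flows (mol/min): A 47.36, H₂ 47.36, B 80.64
Sensible, products 25→54.4 °C: 704.4 kJ/min
Q = ΔH = -14769 kJ/min = -246.15 kW
Heat removed = 886130 kJ/h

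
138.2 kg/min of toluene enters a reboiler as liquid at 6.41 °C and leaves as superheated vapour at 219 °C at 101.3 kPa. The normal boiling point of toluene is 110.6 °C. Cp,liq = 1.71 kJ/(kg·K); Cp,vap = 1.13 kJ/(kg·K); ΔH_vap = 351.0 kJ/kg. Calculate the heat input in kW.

liquid 6.41→110.6 °C: 178.16 kJ/kg
vaporisation at 110.6 °C: 351 kJ/kg
vapour 110.6→219 °C: 122.49 kJ/kg
Δh = 178.16 + 351 + 122.49 = 651.66 kJ/kg
Q = ṁ·Δh = 138.2 kg/min × 651.66 kJ/kg = 90059 kJ/min
|Q| = 1501 kW

Q = 1500 kW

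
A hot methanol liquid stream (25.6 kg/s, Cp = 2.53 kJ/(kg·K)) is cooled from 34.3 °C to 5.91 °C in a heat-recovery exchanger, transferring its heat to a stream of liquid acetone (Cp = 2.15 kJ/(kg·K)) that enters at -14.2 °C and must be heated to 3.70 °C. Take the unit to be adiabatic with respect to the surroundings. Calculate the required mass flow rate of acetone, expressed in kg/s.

Heat released by hot stream: Q = 25.6 × 2.53 × (34.3 − 5.91) = 1838.8 kJ/s
Energy balance on cold side (adiabatic exchanger): Q = ṁ_c·Cp_c·(T_c,out − T_c,in)
ṁ_c = 1838.8 / [2.15 × (3.70 − -14.2)] = 47.779 kg/s

ṁ_c = 47.8 kg/s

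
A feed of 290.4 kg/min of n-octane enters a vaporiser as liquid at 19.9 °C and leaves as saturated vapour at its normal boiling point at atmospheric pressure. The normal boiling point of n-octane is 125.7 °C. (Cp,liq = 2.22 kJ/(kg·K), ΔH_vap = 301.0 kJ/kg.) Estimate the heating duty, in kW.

Q = 2590 kW

liquid 19.9→125.7 °C: 234.88 kJ/kg
vaporisation at 125.7 °C: 301 kJ/kg
Δh = 234.88 + 301 = 535.88 kJ/kg
Q = ṁ·Δh = 290.4 kg/min × 535.88 kJ/kg = 155620 kJ/min
|Q| = 2593.6 kW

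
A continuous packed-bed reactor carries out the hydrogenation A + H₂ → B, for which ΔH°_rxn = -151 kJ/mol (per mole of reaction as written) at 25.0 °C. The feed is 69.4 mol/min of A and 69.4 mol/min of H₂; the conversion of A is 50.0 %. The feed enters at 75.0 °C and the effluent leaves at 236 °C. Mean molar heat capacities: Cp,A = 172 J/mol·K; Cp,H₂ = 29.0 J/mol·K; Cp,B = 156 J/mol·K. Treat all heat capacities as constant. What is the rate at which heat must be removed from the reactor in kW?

Extent of reaction ξ = 0.500 × 69.4 = 34.7 mol/min
Reaction term: ξ·ΔH°_rxn = 34.7 × -151 = -5239.7 kJ/min
Sensible, feed 75.0→25 °C: -697.47 kJ/min
Outlet flows (mol/min): A 34.7, H₂ 34.7, B 34.7
Sensible, products 25→236 °C: 2613.8 kJ/min
Q = ΔH = -3323.3 kJ/min = -55.389 kW
Heat removed = 55.389 kW

Q_out = 55.4 kW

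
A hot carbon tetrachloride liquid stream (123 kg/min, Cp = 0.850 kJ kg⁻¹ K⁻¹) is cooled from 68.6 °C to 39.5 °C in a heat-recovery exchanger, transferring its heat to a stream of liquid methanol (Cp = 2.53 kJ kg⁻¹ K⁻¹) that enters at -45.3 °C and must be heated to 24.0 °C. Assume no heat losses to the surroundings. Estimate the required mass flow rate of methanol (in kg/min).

ṁ_c = 17.4 kg/min

Heat released by hot stream: Q = 123 × 0.850 × (68.6 − 39.5) = 3042.4 kJ/min
Energy balance on cold side (adiabatic exchanger): Q = ṁ_c·Cp_c·(T_c,out − T_c,in)
ṁ_c = 3042.4 / [2.53 × (24.0 − -45.3)] = 17.353 kg/min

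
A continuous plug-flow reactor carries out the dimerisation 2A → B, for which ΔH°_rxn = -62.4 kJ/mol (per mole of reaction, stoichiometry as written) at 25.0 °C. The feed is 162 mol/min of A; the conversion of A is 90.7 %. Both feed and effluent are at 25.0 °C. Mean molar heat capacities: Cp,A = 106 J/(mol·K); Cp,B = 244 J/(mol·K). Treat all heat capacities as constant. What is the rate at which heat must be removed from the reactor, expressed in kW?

Extent of reaction ξ = 0.907 × 162 / 2 = 73.467 mol/min
Reaction term: ξ·ΔH°_rxn = 73.467 × -62.4 = -4584.3 kJ/min
Q = ΔH = -4584.3 kJ/min = -76.406 kW
Heat removed = 76.406 kW

Q_out = 76.4 kW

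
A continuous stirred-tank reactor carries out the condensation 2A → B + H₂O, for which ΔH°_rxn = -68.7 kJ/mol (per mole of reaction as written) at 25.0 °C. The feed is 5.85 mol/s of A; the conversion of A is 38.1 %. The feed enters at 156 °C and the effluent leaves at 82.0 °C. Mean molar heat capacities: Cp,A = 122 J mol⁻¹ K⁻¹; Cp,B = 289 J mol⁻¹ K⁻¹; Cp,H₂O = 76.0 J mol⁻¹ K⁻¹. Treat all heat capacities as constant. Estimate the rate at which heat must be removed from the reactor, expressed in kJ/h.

Q_out = 438000 kJ/h

Extent of reaction ξ = 0.381 × 5.85 / 2 = 1.1144 mol/s
Reaction term: ξ·ΔH°_rxn = 1.1144 × -68.7 = -76.561 kJ/s
Sensible, feed 156→25 °C: -93.495 kJ/s
Outlet flows (mol/s): A 3.6211, B 1.1144, H₂O 1.1144
Sensible, products 25→82.0 °C: 48.367 kJ/s
Q = ΔH = -121.69 kJ/s = -121.69 kW
Heat removed = 438080 kJ/h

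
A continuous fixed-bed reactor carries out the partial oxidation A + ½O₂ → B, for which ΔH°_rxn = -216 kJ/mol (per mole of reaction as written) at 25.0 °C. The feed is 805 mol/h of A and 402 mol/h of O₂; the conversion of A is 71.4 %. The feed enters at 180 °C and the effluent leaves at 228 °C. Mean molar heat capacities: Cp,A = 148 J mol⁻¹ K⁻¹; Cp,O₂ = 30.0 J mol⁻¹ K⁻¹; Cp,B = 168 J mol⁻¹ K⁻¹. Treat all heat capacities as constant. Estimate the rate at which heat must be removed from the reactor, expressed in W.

Q_out = 32600 W

Extent of reaction ξ = 0.714 × 805 = 574.77 mol/h
Reaction term: ξ·ΔH°_rxn = 574.77 × -216 = -124150 kJ/h
Sensible, feed 180→25 °C: -20336 kJ/h
Outlet flows (mol/h): A 230.23, O₂ 114.62, B 574.77
Sensible, products 25→228 °C: 27217 kJ/h
Q = ΔH = -117270 kJ/h = -32.575 kW
Heat removed = 32575 W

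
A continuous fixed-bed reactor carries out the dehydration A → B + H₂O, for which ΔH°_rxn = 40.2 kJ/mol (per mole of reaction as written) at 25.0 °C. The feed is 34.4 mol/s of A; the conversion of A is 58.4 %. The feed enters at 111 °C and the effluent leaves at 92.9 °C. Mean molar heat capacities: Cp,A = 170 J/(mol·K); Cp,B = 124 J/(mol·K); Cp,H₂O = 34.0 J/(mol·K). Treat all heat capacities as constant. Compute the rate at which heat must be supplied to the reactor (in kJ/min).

Extent of reaction ξ = 0.584 × 34.4 = 20.09 mol/s
Reaction term: ξ·ΔH°_rxn = 20.09 × 40.2 = 807.6 kJ/s
Sensible, feed 111→25 °C: -502.93 kJ/s
Outlet flows (mol/s): A 14.31, B 20.09, H₂O 20.09
Sensible, products 25→92.9 °C: 380.71 kJ/s
Q = ΔH = 685.38 kJ/s = 685.38 kW
Heat supplied = 41123 kJ/min

Q_in = 41100 kJ/min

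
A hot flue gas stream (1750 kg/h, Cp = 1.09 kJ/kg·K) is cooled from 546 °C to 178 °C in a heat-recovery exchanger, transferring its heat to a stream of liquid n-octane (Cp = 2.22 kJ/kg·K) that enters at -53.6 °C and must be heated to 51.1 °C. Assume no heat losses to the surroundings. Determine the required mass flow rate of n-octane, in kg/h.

Heat released by hot stream: Q = 1750 × 1.09 × (546 − 178) = 701960 kJ/h
Energy balance on cold side (adiabatic exchanger): Q = ṁ_c·Cp_c·(T_c,out − T_c,in)
ṁ_c = 701960 / [2.22 × (51.1 − -53.6)] = 3020 kg/h

ṁ_c = 3020 kg/h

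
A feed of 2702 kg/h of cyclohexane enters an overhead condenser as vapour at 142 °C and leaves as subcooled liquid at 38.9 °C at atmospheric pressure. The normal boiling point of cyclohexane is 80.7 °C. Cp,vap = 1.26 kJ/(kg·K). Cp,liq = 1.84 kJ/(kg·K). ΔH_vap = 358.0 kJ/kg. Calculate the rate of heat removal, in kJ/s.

Q_c = 384 kJ/s

vapour 142→80.7 °C: -77.238 kJ/kg
condensation at 80.7 °C: -358 kJ/kg
liquid 80.7→38.9 °C: -76.912 kJ/kg
Δh = -77.238 + -358 + -76.912 = -512.15 kJ/kg
Q = ṁ·Δh = 2702 kg/h × -512.15 kJ/kg = -1.3838e+06 kJ/h
|Q| = 384.4 kW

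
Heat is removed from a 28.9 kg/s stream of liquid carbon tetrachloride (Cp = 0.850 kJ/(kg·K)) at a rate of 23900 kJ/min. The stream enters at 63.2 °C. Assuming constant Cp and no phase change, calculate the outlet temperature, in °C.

Q = 23900 kJ/min = 398.33 kJ/s
ΔT = Q/(ṁ·Cp) = 398.33/(28.9×0.850) = 16.215 K
T_out = 63.2 − 16.215 = 46.985 °C

T_out = 47.0 °C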